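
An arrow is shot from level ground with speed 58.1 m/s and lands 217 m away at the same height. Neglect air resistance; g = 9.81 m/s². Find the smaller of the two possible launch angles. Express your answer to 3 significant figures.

19.5°

Level-ground range: R = v₀² sin(2θ)/g ⇒ sin 2θ = R g / v₀² = 217×9.81/58.1² = 0.6306.
2θ = arcsin(0.6306) = 39.09° or 180° − 39.09° = 140.91°.
So θ = 19.5° or θ = 70.5°.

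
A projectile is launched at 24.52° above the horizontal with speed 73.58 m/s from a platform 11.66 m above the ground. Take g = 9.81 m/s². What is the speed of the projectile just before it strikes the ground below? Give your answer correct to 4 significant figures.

75.12 m/s

v_x = 73.58 cos 24.52° = 66.944 m/s is unchanged throughout.
For the vertical component, v_y² = v_y0² + 2 g h = (30.536)² + 2×9.81×11.66 = 1161.2, so |v_y| = 34.076 m/s.
Impact speed = √(v_x² + v_y²) = √(4481.5 + 1161.2) = 75.12 m/s.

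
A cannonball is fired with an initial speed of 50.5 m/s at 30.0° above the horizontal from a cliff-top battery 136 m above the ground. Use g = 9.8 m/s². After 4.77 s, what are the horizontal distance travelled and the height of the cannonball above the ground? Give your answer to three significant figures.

v_x = 50.5 cos 30.0° = 43.73 m/s; v_y0 = 50.5 sin 30.0° = 25.25 m/s.
x = v_x t = 43.73 × 4.77 = 209 m.
y = 136 + v_y0 t − ½ g t² = 145 m.

x = 209 m, y = 145 m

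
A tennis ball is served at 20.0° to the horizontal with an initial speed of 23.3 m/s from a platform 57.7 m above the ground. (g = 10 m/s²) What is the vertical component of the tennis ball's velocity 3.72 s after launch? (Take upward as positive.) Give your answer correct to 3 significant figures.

-29.2 m/s

Initial vertical component: v_y0 = 23.3 sin 20.0° = 7.969 m/s.
v_y(t) = v_y0 − g t = 7.969 − 10 × 3.72 = -29.2 m/s.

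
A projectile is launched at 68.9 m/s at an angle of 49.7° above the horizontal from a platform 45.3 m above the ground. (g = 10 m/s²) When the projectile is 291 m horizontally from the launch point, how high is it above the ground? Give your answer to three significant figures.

v_x = 68.9 cos 49.7° = 44.56 m/s, v_y0 = 68.9 sin 49.7° = 52.55 m/s.
Time to reach x = 291 m: t = x / v_x = 291 / 44.56 = 6.531 s.
y = 45.3 + v_y0 t − ½ g t² = 45.3 + 52.55×6.531 − 5.000×6.531² = 175 m.

175 m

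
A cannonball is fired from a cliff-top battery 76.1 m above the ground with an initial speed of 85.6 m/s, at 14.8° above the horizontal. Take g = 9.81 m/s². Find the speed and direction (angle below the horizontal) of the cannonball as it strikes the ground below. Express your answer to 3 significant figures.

93.9 m/s at 28.2° below the horizontal

v_x = 85.6 cos 14.8° = 82.76 m/s (constant).
|v_y| at impact = √((21.87)² + 2×9.81×76.1) = 44.40 m/s.
Speed = √(82.76² + 44.40²) = 93.9 m/s; angle = arctan(44.40/82.76) = 28.2° below horizontal.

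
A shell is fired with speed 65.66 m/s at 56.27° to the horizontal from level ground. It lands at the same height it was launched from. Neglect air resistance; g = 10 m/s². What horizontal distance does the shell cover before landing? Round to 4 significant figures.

For level ground, R = v₀² sin(2θ) / g.
sin(2 × 56.27°) = sin 112.54° = 0.9236.
R = (65.66)² × 0.9236 / 10 = 398.2 m.

398.2 m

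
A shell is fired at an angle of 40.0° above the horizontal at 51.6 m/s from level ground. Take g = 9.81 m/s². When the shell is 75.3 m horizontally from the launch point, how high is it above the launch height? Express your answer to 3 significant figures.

45.4 m

v_x = 51.6 cos 40.0° = 39.53 m/s, v_y0 = 51.6 sin 40.0° = 33.17 m/s.
Time to reach x = 75.3 m: t = x / v_x = 75.3 / 39.53 = 1.905 s.
y = v_y0 t − ½ g t² = 33.17×1.905 − 4.905×1.905² = 45.4 m.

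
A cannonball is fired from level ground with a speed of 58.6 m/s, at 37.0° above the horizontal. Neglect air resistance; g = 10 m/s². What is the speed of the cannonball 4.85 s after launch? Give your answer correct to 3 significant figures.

48.6 m/s

v_x = 58.6 cos 37.0° = 46.80 m/s (constant).
v_y(t) = 58.6 sin 37.0° − g t = 35.27 − 10 × 4.85 = -13.23 m/s.
Speed = √(v_x² + v_y²) = √(2190 + 175.0) = 48.6 m/s.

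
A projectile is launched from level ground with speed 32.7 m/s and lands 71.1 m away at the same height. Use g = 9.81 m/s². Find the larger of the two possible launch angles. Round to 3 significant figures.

69.6°

Level-ground range: R = v₀² sin(2θ)/g ⇒ sin 2θ = R g / v₀² = 71.1×9.81/32.7² = 0.6523.
2θ = arcsin(0.6523) = 40.72° or 180° − 40.72° = 139.28°.
So θ = 20.4° or θ = 69.6°.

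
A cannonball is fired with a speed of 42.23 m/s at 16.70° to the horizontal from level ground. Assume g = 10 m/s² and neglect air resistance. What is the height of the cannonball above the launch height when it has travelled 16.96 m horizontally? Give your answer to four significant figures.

v_x = 42.23 cos 16.70° = 40.449 m/s, v_y0 = 42.23 sin 16.70° = 12.135 m/s.
Time to reach x = 16.96 m: t = x / v_x = 16.96 / 40.449 = 0.41929 s.
y = v_y0 t − ½ g t² = 12.135×0.41929 − 5.000×0.41929² = 4.209 m.

4.209 m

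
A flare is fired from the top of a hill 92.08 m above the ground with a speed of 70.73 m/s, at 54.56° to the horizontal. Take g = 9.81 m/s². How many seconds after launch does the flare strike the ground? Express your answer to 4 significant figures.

13.17 s

Vertical component: v_y = 70.73 sin 54.56° = 57.625 m/s.
Taking up as positive with launch at y = 92.08 m, landing at y = 0: 0 = 92.08 + 57.625 t − ½(9.81) t².
Solving 4.905 t² − 57.625 t − 92.08 = 0 gives t = [57.625 + √(57.625² + 4·4.905·92.08)] / 9.810 = 13.17 s.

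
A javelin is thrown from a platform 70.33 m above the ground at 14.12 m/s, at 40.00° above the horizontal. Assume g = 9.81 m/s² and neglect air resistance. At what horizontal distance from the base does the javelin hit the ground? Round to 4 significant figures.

52.17 m

Components: v_x = 14.12 cos 40.00° = 10.817 m/s, v_y = 14.12 sin 40.00° = 9.0762 m/s.
Vertical: 0 = 70.33 + 9.0762 t − ½(9.81) t² ⇒ 4.905 t² − 9.0762 t − 70.33 = 0.
t = [9.0762 + √(82.377 + 1379.9)] / 9.810 = 4.8232 s.
Horizontal: R = v_x · t = 10.817 × 4.8232 = 52.17 m.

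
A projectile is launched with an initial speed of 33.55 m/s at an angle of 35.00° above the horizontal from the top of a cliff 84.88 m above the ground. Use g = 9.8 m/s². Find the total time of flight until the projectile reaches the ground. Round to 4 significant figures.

6.566 s

Vertical component: v_y = 33.55 sin 35.00° = 19.243 m/s.
Taking up as positive with launch at y = 84.88 m, landing at y = 0: 0 = 84.88 + 19.243 t − ½(9.8) t².
Solving 4.900 t² − 19.243 t − 84.88 = 0 gives t = [19.243 + √(19.243² + 4·4.900·84.88)] / 9.800 = 6.566 s.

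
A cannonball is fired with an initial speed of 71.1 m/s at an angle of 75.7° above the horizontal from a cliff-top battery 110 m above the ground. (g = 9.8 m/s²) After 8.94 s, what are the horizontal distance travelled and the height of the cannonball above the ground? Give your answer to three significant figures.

v_x = 71.1 cos 75.7° = 17.56 m/s; v_y0 = 71.1 sin 75.7° = 68.90 m/s.
x = v_x t = 17.56 × 8.94 = 157 m.
y = 110 + v_y0 t − ½ g t² = 334 m.

x = 157 m, y = 334 m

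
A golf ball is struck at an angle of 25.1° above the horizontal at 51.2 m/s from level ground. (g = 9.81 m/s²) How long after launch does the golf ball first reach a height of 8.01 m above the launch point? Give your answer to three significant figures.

v_y0 = 51.2 sin 25.1° = 21.72 m/s.
Set y = v_y0 t − ½ g t² = 8.01: 4.905 t² − 21.72 t + 8.01 = 0.
t = [21.72 ± √(471.8 − 157.2)] / 9.81 = (21.72 ± 17.74) / 9.81, giving t = 0.406 s or t = 4.02 s.
The golf ball is on the way up at the first time, so t = 0.406 s.

0.406 s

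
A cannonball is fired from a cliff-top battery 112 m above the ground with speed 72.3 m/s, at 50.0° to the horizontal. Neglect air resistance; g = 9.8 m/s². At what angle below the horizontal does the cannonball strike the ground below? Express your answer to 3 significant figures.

57.4°

v_x = 72.3 cos 50.0° = 46.47 m/s.
At impact |v_y| = √(v_y0² + 2 g h) = √(55.39² + 2×9.8×112) = 72.55 m/s.
Angle below horizontal = arctan(|v_y| / v_x) = arctan(72.55 / 46.47) = 57.4°.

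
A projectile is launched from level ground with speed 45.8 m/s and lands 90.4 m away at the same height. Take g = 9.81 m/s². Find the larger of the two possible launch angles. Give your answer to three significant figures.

77.5°

Level-ground range: R = v₀² sin(2θ)/g ⇒ sin 2θ = R g / v₀² = 90.4×9.81/45.8² = 0.4228.
2θ = arcsin(0.4228) = 25.01° or 180° − 25.01° = 154.99°.
So θ = 12.5° or θ = 77.5°.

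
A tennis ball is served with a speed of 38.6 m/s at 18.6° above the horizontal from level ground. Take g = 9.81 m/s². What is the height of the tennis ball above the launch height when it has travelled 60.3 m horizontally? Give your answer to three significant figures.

v_x = 38.6 cos 18.6° = 36.58 m/s, v_y0 = 38.6 sin 18.6° = 12.31 m/s.
Time to reach x = 60.3 m: t = x / v_x = 60.3 / 36.58 = 1.648 s.
y = v_y0 t − ½ g t² = 12.31×1.648 − 4.905×1.648² = 6.97 m.

6.97 m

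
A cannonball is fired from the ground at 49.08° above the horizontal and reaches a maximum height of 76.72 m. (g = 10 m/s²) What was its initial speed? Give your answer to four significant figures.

At maximum height v_y = 0, so (v₀ sin θ)² = 2 g H.
v₀ sin 49.08° = √(2 × 10 × 76.72) = 39.171 m/s.
v₀ = 39.171 / sin 49.08° = 39.171 / 0.7556 = 51.84 m/s.

51.84 m/s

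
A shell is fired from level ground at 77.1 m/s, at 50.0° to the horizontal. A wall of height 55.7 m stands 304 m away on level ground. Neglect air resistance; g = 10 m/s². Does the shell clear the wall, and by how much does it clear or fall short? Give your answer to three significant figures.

v_x = 77.1 cos 50.0° = 49.56 m/s; v_y0 = 77.1 sin 50.0° = 59.06 m/s.
Time to reach the wall: t = 304 / 49.56 = 6.134 s.
Height at that point: y = 59.06×6.134 − 5.000×6.134² = 174.1 m.
That is 174.1 − 55.7 = 118 m above the top of the wall, so the shell clears it.

Yes — it clears the wall by 118 m.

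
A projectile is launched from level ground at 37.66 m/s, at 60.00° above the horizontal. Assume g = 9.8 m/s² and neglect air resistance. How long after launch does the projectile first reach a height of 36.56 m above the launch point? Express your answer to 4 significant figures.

v_y0 = 37.66 sin 60.00° = 32.615 m/s.
Set y = v_y0 t − ½ g t² = 36.56: 4.900 t² − 32.615 t + 36.56 = 0.
t = [32.615 ± √(1063.7 − 716.58)] / 9.8 = (32.615 ± 18.631) / 9.8, giving t = 1.427 s or t = 5.229 s.
The projectile is on the way up at the first time, so t = 1.427 s.

1.427 s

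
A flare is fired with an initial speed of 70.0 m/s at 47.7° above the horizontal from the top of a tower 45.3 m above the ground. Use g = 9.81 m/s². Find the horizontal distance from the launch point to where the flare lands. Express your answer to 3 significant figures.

536 m

Components: v_x = 70.0 cos 47.7° = 47.11 m/s, v_y = 70.0 sin 47.7° = 51.77 m/s.
Vertical: 0 = 45.3 + 51.77 t − ½(9.81) t² ⇒ 4.905 t² − 51.77 t − 45.3 = 0.
t = [51.77 + √(2680 + 888.8)] / 9.810 = 11.37 s.
Horizontal: R = v_x · t = 47.11 × 11.37 = 536 m.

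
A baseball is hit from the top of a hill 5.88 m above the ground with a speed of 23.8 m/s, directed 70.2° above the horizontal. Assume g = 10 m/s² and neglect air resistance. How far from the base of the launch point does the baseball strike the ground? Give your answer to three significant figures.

Components: v_x = 23.8 cos 70.2° = 8.062 m/s, v_y = 23.8 sin 70.2° = 22.39 m/s.
Vertical: 0 = 5.88 + 22.39 t − ½(10) t² ⇒ 5.000 t² − 22.39 t − 5.88 = 0.
t = [22.39 + √(501.3 + 117.6)] / 10.00 = 4.727 s.
Horizontal: R = v_x · t = 8.062 × 4.727 = 38.1 m.

38.1 m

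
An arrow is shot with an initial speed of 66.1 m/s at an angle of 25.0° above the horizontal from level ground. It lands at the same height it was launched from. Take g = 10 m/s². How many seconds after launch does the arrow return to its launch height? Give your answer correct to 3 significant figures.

5.59 s

Vertical component: v_y = 66.1 sin 25.0° = 27.94 m/s.
For a projectile landing at launch height, time of flight is t = 2 v_y / g = 2 × 27.94 / 10 = 5.59 s.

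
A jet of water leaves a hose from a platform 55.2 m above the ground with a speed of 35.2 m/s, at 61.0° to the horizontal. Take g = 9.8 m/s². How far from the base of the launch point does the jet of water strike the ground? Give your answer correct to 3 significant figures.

132 m

Components: v_x = 35.2 cos 61.0° = 17.07 m/s, v_y = 35.2 sin 61.0° = 30.79 m/s.
Vertical: 0 = 55.2 + 30.79 t − ½(9.8) t² ⇒ 4.900 t² − 30.79 t − 55.2 = 0.
t = [30.79 + √(948.0 + 1082)] / 9.800 = 7.739 s.
Horizontal: R = v_x · t = 17.07 × 7.739 = 132 m.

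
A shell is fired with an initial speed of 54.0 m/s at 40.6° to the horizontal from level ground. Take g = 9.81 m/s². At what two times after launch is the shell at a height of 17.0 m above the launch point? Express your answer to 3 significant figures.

0.522 s and 6.64 s

v_y0 = 54.0 sin 40.6° = 35.14 m/s.
Set y = v_y0 t − ½ g t² = 17.0: 4.905 t² − 35.14 t + 17.0 = 0.
t = [35.14 ± √(1235 − 333.5)] / 9.81 = (35.14 ± 30.02) / 9.81, giving t = 0.522 s or t = 6.64 s.
So the shell is at 17.0 m at t = 0.522 s (rising) and t = 6.64 s (falling).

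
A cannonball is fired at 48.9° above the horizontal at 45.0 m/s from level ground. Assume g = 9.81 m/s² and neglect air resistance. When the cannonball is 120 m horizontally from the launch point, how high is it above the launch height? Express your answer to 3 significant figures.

56.8 m

v_x = 45.0 cos 48.9° = 29.58 m/s, v_y0 = 45.0 sin 48.9° = 33.91 m/s.
Time to reach x = 120 m: t = x / v_x = 120 / 29.58 = 4.057 s.
y = v_y0 t − ½ g t² = 33.91×4.057 − 4.905×4.057² = 56.8 m.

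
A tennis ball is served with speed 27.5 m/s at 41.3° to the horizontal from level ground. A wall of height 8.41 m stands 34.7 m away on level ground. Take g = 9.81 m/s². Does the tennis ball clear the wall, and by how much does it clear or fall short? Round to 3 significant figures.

Yes — it clears the wall by 8.24 m.

v_x = 27.5 cos 41.3° = 20.66 m/s; v_y0 = 27.5 sin 41.3° = 18.15 m/s.
Time to reach the wall: t = 34.7 / 20.66 = 1.680 s.
Height at that point: y = 18.15×1.680 − 4.905×1.680² = 16.65 m.
That is 16.65 − 8.41 = 8.24 m above the top of the wall, so the tennis ball clears it.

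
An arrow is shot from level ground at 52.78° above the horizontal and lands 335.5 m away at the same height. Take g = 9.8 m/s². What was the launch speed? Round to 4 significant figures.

On level ground, R = v₀² sin(2θ) / g, so v₀ = √(R g / sin 2θ).
sin(2 × 52.78°) = 0.9634.
v₀ = √(335.5 × 9.8 / 0.9634) = √3412.8 = 58.42 m/s.

58.42 m/s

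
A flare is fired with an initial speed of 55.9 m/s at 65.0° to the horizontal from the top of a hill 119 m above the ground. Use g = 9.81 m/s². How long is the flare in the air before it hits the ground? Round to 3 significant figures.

Vertical component: v_y = 55.9 sin 65.0° = 50.66 m/s.
Taking up as positive with launch at y = 119 m, landing at y = 0: 0 = 119 + 50.66 t − ½(9.81) t².
Solving 4.905 t² − 50.66 t − 119 = 0 gives t = [50.66 + √(50.66² + 4·4.905·119)] / 9.810 = 12.3 s.

12.3 s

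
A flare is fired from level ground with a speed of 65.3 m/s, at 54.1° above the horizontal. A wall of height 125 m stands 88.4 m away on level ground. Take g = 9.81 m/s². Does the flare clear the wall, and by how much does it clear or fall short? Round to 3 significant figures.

No — it falls 29.0 m short of clearing the wall.

v_x = 65.3 cos 54.1° = 38.29 m/s; v_y0 = 65.3 sin 54.1° = 52.90 m/s.
Time to reach the wall: t = 88.4 / 38.29 = 2.309 s.
Height at that point: y = 52.90×2.309 − 4.905×2.309² = 96.00 m.
That is 125 − 96.00 = 29.0 m below the top of the wall, so the flare does not clear it.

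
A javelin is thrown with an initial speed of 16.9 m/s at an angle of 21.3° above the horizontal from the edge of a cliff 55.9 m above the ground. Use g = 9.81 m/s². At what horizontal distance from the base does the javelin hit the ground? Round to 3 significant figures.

63.9 m

Components: v_x = 16.9 cos 21.3° = 15.75 m/s, v_y = 16.9 sin 21.3° = 6.139 m/s.
Vertical: 0 = 55.9 + 6.139 t − ½(9.81) t² ⇒ 4.905 t² − 6.139 t − 55.9 = 0.
t = [6.139 + √(37.69 + 1097)] / 9.810 = 4.060 s.
Horizontal: R = v_x · t = 15.75 × 4.060 = 63.9 m.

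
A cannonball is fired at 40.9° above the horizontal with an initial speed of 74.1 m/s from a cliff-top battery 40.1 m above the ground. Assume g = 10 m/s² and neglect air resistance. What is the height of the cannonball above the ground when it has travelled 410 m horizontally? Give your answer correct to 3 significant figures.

127 m

v_x = 74.1 cos 40.9° = 56.01 m/s, v_y0 = 74.1 sin 40.9° = 48.52 m/s.
Time to reach x = 410 m: t = x / v_x = 410 / 56.01 = 7.320 s.
y = 40.1 + v_y0 t − ½ g t² = 40.1 + 48.52×7.320 − 5.000×7.320² = 127 m.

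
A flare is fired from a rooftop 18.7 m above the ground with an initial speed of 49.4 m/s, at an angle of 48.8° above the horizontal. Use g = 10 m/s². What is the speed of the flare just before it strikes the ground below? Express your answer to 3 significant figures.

v_x = 49.4 cos 48.8° = 32.54 m/s is unchanged throughout.
For the vertical component, v_y² = v_y0² + 2 g h = (37.17)² + 2×10×18.7 = 1756, so |v_y| = 41.90 m/s.
Impact speed = √(v_x² + v_y²) = √(1059 + 1756) = 53.1 m/s.

53.1 m/s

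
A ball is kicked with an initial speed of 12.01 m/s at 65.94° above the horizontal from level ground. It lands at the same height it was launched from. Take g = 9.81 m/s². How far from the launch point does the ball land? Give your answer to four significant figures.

10.95 m

For level ground, R = v₀² sin(2θ) / g.
sin(2 × 65.94°) = sin 131.88° = 0.7445.
R = (12.01)² × 0.7445 / 9.81 = 10.95 m.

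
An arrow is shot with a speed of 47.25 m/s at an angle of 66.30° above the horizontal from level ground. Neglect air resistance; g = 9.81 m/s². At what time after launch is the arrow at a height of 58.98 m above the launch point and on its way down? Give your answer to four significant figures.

v_y0 = 47.25 sin 66.30° = 43.265 m/s.
Set y = v_y0 t − ½ g t² = 58.98: 4.905 t² − 43.265 t + 58.98 = 0.
t = [43.265 ± √(1871.9 − 1157.2)] / 9.81 = (43.265 ± 26.734) / 9.81, giving t = 1.685 s or t = 7.135 s.
On the way down corresponds to the larger root: t = 7.135 s.

7.135 s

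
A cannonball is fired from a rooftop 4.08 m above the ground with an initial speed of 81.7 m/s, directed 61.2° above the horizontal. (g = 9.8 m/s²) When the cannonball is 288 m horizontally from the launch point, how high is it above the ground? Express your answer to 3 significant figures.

266 m

v_x = 81.7 cos 61.2° = 39.36 m/s, v_y0 = 81.7 sin 61.2° = 71.59 m/s.
Time to reach x = 288 m: t = x / v_x = 288 / 39.36 = 7.317 s.
y = 4.08 + v_y0 t − ½ g t² = 4.08 + 71.59×7.317 − 4.900×7.317² = 266 m.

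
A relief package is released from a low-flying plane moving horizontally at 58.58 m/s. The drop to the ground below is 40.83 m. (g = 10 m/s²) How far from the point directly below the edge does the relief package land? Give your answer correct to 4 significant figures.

Initial vertical velocity is zero, so the fall time comes from h = ½ g t²: t = √(2 × 40.83 / 10) = 2.8576 s.
Horizontal motion is uniform at 58.58 m/s, so x = 58.58 × 2.8576 = 167.4 m.

167.4 m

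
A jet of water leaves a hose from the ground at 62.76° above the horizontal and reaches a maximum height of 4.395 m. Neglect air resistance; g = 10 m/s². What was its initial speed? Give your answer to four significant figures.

At maximum height v_y = 0, so (v₀ sin θ)² = 2 g H.
v₀ sin 62.76° = √(2 × 10 × 4.395) = 9.3755 m/s.
v₀ = 9.3755 / sin 62.76° = 9.3755 / 0.8891 = 10.54 m/s.

10.54 m/s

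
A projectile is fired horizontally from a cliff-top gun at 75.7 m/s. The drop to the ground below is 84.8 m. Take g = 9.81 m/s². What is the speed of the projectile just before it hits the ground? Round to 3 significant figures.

86.0 m/s

Fall time: t = √(2 × 84.8 / 9.81) = 4.158 s.
At impact: v_x = 75.7 m/s (unchanged), v_y = g t = 9.81 × 4.158 = 40.79 m/s.
Speed = √(v_x² + v_y²) = √(5730 + 1664) = 86.0 m/s.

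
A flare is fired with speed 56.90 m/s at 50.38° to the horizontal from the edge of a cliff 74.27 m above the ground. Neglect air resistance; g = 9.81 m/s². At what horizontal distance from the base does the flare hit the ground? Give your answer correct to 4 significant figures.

Components: v_x = 56.90 cos 50.38° = 36.285 m/s, v_y = 56.90 sin 50.38° = 43.830 m/s.
Vertical: 0 = 74.27 + 43.830 t − ½(9.81) t² ⇒ 4.905 t² − 43.830 t − 74.27 = 0.
t = [43.830 + √(1921.1 + 1457.2)] / 9.810 = 10.393 s.
Horizontal: R = v_x · t = 36.285 × 10.393 = 377.1 m.

377.1 m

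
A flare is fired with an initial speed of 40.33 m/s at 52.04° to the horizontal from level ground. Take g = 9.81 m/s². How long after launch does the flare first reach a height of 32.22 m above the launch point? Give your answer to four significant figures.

1.257 s

v_y0 = 40.33 sin 52.04° = 31.798 m/s.
Set y = v_y0 t − ½ g t² = 32.22: 4.905 t² − 31.798 t + 32.22 = 0.
t = [31.798 ± √(1011.1 − 632.16)] / 9.81 = (31.798 ± 19.466) / 9.81, giving t = 1.257 s or t = 5.226 s.
The flare is on the way up at the first time, so t = 1.257 s.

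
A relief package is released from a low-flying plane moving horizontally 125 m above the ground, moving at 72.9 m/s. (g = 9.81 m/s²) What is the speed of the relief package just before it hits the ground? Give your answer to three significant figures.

88.1 m/s

Fall time: t = √(2 × 125 / 9.81) = 5.048 s.
At impact: v_x = 72.9 m/s (unchanged), v_y = g t = 9.81 × 5.048 = 49.52 m/s.
Speed = √(v_x² + v_y²) = √(5314 + 2452) = 88.1 m/s.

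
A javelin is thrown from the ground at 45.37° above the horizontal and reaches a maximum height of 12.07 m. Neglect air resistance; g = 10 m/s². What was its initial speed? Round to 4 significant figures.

At maximum height v_y = 0, so (v₀ sin θ)² = 2 g H.
v₀ sin 45.37° = √(2 × 10 × 12.07) = 15.537 m/s.
v₀ = 15.537 / sin 45.37° = 15.537 / 0.7117 = 21.83 m/s.

21.83 m/s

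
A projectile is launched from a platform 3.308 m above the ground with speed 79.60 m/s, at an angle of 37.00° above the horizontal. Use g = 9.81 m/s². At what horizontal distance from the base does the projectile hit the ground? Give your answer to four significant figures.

625.2 m

Components: v_x = 79.60 cos 37.00° = 63.571 m/s, v_y = 79.60 sin 37.00° = 47.904 m/s.
Vertical: 0 = 3.308 + 47.904 t − ½(9.81) t² ⇒ 4.905 t² − 47.904 t − 3.308 = 0.
t = [47.904 + √(2294.8 + 64.903)] / 9.810 = 9.8349 s.
Horizontal: R = v_x · t = 63.571 × 9.8349 = 625.2 m.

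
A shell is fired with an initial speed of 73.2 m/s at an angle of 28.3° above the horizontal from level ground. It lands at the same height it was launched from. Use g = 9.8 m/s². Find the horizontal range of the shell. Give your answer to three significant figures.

Components: v_x = 73.2 cos 28.3° = 64.45 m/s, v_y = 73.2 sin 28.3° = 34.70 m/s.
Time of flight (same landing height): t = 2 v_y / g = 2 × 34.70 / 9.8 = 7.082 s.
Range: R = v_x · t = 64.45 × 7.082 = 456 m.

456 m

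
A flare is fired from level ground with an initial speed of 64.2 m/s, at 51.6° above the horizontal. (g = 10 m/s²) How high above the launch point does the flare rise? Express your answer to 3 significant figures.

127 m

Vertical component of launch velocity: v_y = 64.2 sin 51.6° = 50.31 m/s.
At the highest point the vertical velocity is zero, so v_y² = 2 g h_max.
h_max = (50.31)² / (2 × 10) = 2531 / 20.00 = 127 m.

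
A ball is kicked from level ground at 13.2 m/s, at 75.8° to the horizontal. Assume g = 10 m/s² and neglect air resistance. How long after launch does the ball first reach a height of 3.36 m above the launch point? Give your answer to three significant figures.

0.297 s

v_y0 = 13.2 sin 75.8° = 12.80 m/s.
Set y = v_y0 t − ½ g t² = 3.36: 5.000 t² − 12.80 t + 3.36 = 0.
t = [12.80 ± √(163.8 − 67.20)] / 10 = (12.80 ± 9.829) / 10, giving t = 0.297 s or t = 2.26 s.
The ball is on the way up at the first time, so t = 0.297 s.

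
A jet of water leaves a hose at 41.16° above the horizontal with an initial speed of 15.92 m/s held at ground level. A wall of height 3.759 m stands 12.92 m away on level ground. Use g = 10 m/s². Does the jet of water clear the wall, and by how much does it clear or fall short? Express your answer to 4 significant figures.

v_x = 15.92 cos 41.16° = 11.986 m/s; v_y0 = 15.92 sin 41.16° = 10.478 m/s.
Time to reach the wall: t = 12.92 / 11.986 = 1.0779 s.
Height at that point: y = 10.478×1.0779 − 5.000×1.0779² = 5.4849 m.
That is 5.4849 − 3.759 = 1.726 m above the top of the wall, so the jet of water clears it.

Yes — it clears the wall by 1.726 m.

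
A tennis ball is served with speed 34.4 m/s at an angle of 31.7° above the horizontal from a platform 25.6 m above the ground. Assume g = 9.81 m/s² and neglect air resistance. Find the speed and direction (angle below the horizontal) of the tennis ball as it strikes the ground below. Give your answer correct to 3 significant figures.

v_x = 34.4 cos 31.7° = 29.27 m/s (constant).
|v_y| at impact = √((18.08)² + 2×9.81×25.6) = 28.80 m/s.
Speed = √(29.27² + 28.80²) = 41.1 m/s; angle = arctan(28.80/29.27) = 44.5° below horizontal.

41.1 m/s at 44.5° below the horizontal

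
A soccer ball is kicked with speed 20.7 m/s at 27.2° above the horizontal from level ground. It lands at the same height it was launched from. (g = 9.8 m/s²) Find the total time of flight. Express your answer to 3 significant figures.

Vertical component: v_y = 20.7 sin 27.2° = 9.462 m/s.
For a projectile landing at launch height, time of flight is t = 2 v_y / g = 2 × 9.462 / 9.8 = 1.93 s.

1.93 s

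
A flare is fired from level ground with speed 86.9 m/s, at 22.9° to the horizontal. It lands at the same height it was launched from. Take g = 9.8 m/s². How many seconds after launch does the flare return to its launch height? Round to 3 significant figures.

Vertical component: v_y = 86.9 sin 22.9° = 33.81 m/s.
For a projectile landing at launch height, time of flight is t = 2 v_y / g = 2 × 33.81 / 9.8 = 6.90 s.

6.90 s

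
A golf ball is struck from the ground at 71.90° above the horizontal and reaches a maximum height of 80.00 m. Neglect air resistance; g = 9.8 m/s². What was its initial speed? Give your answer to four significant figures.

At maximum height v_y = 0, so (v₀ sin θ)² = 2 g H.
v₀ sin 71.90° = √(2 × 9.8 × 80.00) = 39.598 m/s.
v₀ = 39.598 / sin 71.90° = 39.598 / 0.9505 = 41.66 m/s.

41.66 m/s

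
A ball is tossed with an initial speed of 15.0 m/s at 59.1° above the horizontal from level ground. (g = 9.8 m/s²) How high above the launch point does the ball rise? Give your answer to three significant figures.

8.45 m

Vertical component of launch velocity: v_y = 15.0 sin 59.1° = 12.87 m/s.
At the highest point the vertical velocity is zero, so v_y² = 2 g h_max.
h_max = (12.87)² / (2 × 9.8) = 165.6 / 19.60 = 8.45 m.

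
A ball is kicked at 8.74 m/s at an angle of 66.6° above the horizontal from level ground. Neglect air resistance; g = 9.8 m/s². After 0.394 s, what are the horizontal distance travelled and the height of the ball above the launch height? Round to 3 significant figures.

v_x = 8.74 cos 66.6° = 3.471 m/s; v_y0 = 8.74 sin 66.6° = 8.021 m/s.
x = v_x t = 3.471 × 0.394 = 1.37 m.
y = v_y0 t − ½ g t² = 8.021×0.394 − 4.900×0.394² = 2.40 m.

x = 1.37 m, y = 2.40 m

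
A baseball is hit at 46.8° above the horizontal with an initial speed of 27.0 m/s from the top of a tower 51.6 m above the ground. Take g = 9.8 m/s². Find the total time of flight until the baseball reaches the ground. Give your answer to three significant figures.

Vertical component: v_y = 27.0 sin 46.8° = 19.68 m/s.
Taking up as positive with launch at y = 51.6 m, landing at y = 0: 0 = 51.6 + 19.68 t − ½(9.8) t².
Solving 4.900 t² − 19.68 t − 51.6 = 0 gives t = [19.68 + √(19.68² + 4·4.900·51.6)] / 9.800 = 5.82 s.

5.82 s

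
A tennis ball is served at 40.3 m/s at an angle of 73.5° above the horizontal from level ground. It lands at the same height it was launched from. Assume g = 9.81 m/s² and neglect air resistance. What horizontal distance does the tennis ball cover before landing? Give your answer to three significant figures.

90.2 m

Components: v_x = 40.3 cos 73.5° = 11.45 m/s, v_y = 40.3 sin 73.5° = 38.64 m/s.
Time of flight (same landing height): t = 2 v_y / g = 2 × 38.64 / 9.81 = 7.878 s.
Range: R = v_x · t = 11.45 × 7.878 = 90.2 m.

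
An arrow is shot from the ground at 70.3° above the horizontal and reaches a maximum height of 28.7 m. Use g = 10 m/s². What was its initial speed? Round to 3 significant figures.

At maximum height v_y = 0, so (v₀ sin θ)² = 2 g H.
v₀ sin 70.3° = √(2 × 10 × 28.7) = 23.96 m/s.
v₀ = 23.96 / sin 70.3° = 23.96 / 0.9415 = 25.4 m/s.

25.4 m/s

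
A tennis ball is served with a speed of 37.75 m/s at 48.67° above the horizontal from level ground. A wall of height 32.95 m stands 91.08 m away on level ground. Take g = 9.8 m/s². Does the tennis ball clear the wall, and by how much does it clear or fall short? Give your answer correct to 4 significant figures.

v_x = 37.75 cos 48.67° = 24.930 m/s; v_y0 = 37.75 sin 48.67° = 28.347 m/s.
Time to reach the wall: t = 91.08 / 24.930 = 3.6534 s.
Height at that point: y = 28.347×3.6534 − 4.900×3.6534² = 38.161 m.
That is 38.161 − 32.95 = 5.211 m above the top of the wall, so the tennis ball clears it.

Yes — it clears the wall by 5.211 m.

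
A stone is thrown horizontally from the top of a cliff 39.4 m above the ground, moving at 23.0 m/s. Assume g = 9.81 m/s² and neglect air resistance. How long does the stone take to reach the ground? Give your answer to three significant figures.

The horizontal speed doesn't affect the fall. With v_y0 = 0, h = ½ g t².
t = √(2 × 39.4 / 9.81) = √8.033 = 2.83 s.

2.83 s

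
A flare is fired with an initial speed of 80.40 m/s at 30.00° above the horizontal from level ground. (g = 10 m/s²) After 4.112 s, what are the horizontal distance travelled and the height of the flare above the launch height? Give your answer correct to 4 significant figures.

x = 286.3 m, y = 80.76 m

v_x = 80.40 cos 30.00° = 69.628 m/s; v_y0 = 80.40 sin 30.00° = 40.200 m/s.
x = v_x t = 69.628 × 4.112 = 286.3 m.
y = v_y0 t − ½ g t² = 40.200×4.112 − 5.000×4.112² = 80.76 m.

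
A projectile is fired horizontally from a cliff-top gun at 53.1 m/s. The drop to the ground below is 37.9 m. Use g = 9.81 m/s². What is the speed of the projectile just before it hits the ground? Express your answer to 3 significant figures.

59.7 m/s

Fall time: t = √(2 × 37.9 / 9.81) = 2.780 s.
At impact: v_x = 53.1 m/s (unchanged), v_y = g t = 9.81 × 2.780 = 27.27 m/s.
Speed = √(v_x² + v_y²) = √(2820 + 743.7) = 59.7 m/s.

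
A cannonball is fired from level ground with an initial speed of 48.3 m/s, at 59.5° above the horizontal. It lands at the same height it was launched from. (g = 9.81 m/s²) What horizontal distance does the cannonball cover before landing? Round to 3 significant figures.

Components: v_x = 48.3 cos 59.5° = 24.51 m/s, v_y = 48.3 sin 59.5° = 41.62 m/s.
Time of flight (same landing height): t = 2 v_y / g = 2 × 41.62 / 9.81 = 8.485 s.
Range: R = v_x · t = 24.51 × 8.485 = 208 m.

208 m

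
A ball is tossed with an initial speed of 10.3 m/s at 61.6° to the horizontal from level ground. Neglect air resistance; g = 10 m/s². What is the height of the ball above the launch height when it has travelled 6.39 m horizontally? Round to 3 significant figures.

v_x = 10.3 cos 61.6° = 4.899 m/s, v_y0 = 10.3 sin 61.6° = 9.060 m/s.
Time to reach x = 6.39 m: t = x / v_x = 6.39 / 4.899 = 1.304 s.
y = v_y0 t − ½ g t² = 9.060×1.304 − 5.000×1.304² = 3.31 m.

3.31 m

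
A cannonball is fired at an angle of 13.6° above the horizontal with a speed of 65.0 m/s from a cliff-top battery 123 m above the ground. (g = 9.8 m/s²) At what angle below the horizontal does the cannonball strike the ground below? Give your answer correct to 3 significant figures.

39.1°

v_x = 65.0 cos 13.6° = 63.18 m/s.
At impact |v_y| = √(v_y0² + 2 g h) = √(15.28² + 2×9.8×123) = 51.42 m/s.
Angle below horizontal = arctan(|v_y| / v_x) = arctan(51.42 / 63.18) = 39.1°.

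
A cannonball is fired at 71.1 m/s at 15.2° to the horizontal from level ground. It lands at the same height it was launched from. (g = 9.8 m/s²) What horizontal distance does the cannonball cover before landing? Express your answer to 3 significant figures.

261 m

For level ground, R = v₀² sin(2θ) / g.
sin(2 × 15.2°) = sin 30.40° = 0.5060.
R = (71.1)² × 0.5060 / 9.8 = 261 m.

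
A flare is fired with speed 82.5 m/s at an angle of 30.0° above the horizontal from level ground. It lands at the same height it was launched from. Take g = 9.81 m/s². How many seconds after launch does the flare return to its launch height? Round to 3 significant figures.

8.41 s

Vertical component: v_y = 82.5 sin 30.0° = 41.25 m/s.
For a projectile landing at launch height, time of flight is t = 2 v_y / g = 2 × 41.25 / 9.81 = 8.41 s.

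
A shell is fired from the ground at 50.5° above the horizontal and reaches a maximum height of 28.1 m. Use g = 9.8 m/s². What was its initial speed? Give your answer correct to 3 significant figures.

At maximum height v_y = 0, so (v₀ sin θ)² = 2 g H.
v₀ sin 50.5° = √(2 × 9.8 × 28.1) = 23.47 m/s.
v₀ = 23.47 / sin 50.5° = 23.47 / 0.7716 = 30.4 m/s.

30.4 m/s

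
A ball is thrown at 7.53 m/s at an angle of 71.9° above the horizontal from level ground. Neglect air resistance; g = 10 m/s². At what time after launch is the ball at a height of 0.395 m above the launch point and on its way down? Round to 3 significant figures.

1.37 s

v_y0 = 7.53 sin 71.9° = 7.157 m/s.
Set y = v_y0 t − ½ g t² = 0.395: 5.000 t² − 7.157 t + 0.395 = 0.
t = [7.157 ± √(51.22 − 7.900)] / 10 = (7.157 ± 6.582) / 10, giving t = 0.0575 s or t = 1.37 s.
On the way down corresponds to the larger root: t = 1.37 s.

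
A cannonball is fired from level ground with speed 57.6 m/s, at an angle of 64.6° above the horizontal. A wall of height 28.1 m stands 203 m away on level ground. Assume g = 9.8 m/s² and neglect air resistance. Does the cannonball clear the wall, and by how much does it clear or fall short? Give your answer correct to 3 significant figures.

Yes — it clears the wall by 68.6 m.

v_x = 57.6 cos 64.6° = 24.71 m/s; v_y0 = 57.6 sin 64.6° = 52.03 m/s.
Time to reach the wall: t = 203 / 24.71 = 8.215 s.
Height at that point: y = 52.03×8.215 − 4.900×8.215² = 96.74 m.
That is 96.74 − 28.1 = 68.6 m above the top of the wall, so the cannonball clears it.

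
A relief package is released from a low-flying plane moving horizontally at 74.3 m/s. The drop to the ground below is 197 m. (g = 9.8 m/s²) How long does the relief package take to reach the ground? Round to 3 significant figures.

6.34 s

The horizontal speed doesn't affect the fall. With v_y0 = 0, h = ½ g t².
t = √(2 × 197 / 9.8) = √40.20 = 6.34 s.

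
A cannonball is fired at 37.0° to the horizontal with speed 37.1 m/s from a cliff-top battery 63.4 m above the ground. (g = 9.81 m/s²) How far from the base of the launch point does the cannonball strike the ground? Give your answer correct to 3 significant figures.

Components: v_x = 37.1 cos 37.0° = 29.63 m/s, v_y = 37.1 sin 37.0° = 22.33 m/s.
Vertical: 0 = 63.4 + 22.33 t − ½(9.81) t² ⇒ 4.905 t² − 22.33 t − 63.4 = 0.
t = [22.33 + √(498.6 + 1244)] / 9.810 = 6.532 s.
Horizontal: R = v_x · t = 29.63 × 6.532 = 194 m.

194 m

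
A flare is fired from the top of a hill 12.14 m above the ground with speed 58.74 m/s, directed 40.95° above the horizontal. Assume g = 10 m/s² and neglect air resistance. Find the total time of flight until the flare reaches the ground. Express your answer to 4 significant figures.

Vertical component: v_y = 58.74 sin 40.95° = 38.498 m/s.
Taking up as positive with launch at y = 12.14 m, landing at y = 0: 0 = 12.14 + 38.498 t − ½(10) t².
Solving 5.000 t² − 38.498 t − 12.14 = 0 gives t = [38.498 + √(38.498² + 4·5.000·12.14)] / 10.00 = 8.003 s.

8.003 s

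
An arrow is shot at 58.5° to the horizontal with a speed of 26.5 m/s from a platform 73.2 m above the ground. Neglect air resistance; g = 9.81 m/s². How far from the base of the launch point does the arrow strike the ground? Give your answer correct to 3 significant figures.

Components: v_x = 26.5 cos 58.5° = 13.85 m/s, v_y = 26.5 sin 58.5° = 22.59 m/s.
Vertical: 0 = 73.2 + 22.59 t − ½(9.81) t² ⇒ 4.905 t² − 22.59 t − 73.2 = 0.
t = [22.59 + √(510.3 + 1436)] / 9.810 = 6.800 s.
Horizontal: R = v_x · t = 13.85 × 6.800 = 94.2 m.

94.2 m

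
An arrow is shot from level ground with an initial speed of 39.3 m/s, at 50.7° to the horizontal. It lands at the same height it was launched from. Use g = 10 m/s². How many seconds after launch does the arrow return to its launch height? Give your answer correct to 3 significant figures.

6.08 s

Vertical component: v_y = 39.3 sin 50.7° = 30.41 m/s.
For a projectile landing at launch height, time of flight is t = 2 v_y / g = 2 × 30.41 / 10 = 6.08 s.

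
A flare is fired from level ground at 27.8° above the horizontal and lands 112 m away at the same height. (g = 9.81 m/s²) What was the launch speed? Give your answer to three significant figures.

36.5 m/s

On level ground, R = v₀² sin(2θ) / g, so v₀ = √(R g / sin 2θ).
sin(2 × 27.8°) = 0.8251.
v₀ = √(112 × 9.81 / 0.8251) = √1332 = 36.5 m/s.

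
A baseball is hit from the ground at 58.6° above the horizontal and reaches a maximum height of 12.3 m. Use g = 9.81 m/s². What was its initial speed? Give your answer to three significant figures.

18.2 m/s

At maximum height v_y = 0, so (v₀ sin θ)² = 2 g H.
v₀ sin 58.6° = √(2 × 9.81 × 12.3) = 15.53 m/s.
v₀ = 15.53 / sin 58.6° = 15.53 / 0.8536 = 18.2 m/s.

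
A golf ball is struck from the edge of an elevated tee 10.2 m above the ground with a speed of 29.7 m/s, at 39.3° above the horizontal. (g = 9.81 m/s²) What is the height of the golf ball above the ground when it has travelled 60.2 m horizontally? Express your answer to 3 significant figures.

v_x = 29.7 cos 39.3° = 22.98 m/s, v_y0 = 29.7 sin 39.3° = 18.81 m/s.
Time to reach x = 60.2 m: t = x / v_x = 60.2 / 22.98 = 2.620 s.
y = 10.2 + v_y0 t − ½ g t² = 10.2 + 18.81×2.620 − 4.905×2.620² = 25.8 m.

25.8 m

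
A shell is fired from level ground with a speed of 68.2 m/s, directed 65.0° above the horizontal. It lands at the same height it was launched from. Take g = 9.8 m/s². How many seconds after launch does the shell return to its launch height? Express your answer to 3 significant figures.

Vertical component: v_y = 68.2 sin 65.0° = 61.81 m/s.
For a projectile landing at launch height, time of flight is t = 2 v_y / g = 2 × 61.81 / 9.8 = 12.6 s.

12.6 s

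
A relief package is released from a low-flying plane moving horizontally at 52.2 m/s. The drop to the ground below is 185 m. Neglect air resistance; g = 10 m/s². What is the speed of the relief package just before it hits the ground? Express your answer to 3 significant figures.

80.2 m/s

Fall time: t = √(2 × 185 / 10) = 6.083 s.
At impact: v_x = 52.2 m/s (unchanged), v_y = g t = 10 × 6.083 = 60.83 m/s.
Speed = √(v_x² + v_y²) = √(2725 + 3700) = 80.2 m/s.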